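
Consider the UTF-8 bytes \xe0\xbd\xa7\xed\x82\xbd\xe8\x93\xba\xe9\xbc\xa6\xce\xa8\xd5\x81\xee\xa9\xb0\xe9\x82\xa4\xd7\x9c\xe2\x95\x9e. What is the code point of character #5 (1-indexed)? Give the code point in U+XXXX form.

U+03A8

Offset 0: leading byte 0xE0 = 11100000 → 3-byte char #1 = E0 BD A7.
Offset 3: leading byte 0xED = 11101101 → 3-byte char #2 = ED 82 BD.
Offset 6: leading byte 0xE8 = 11101000 → 3-byte char #3 = E8 93 BA.
Offset 9: leading byte 0xE9 = 11101001 → 3-byte char #4 = E9 BC A6.
Offset 12: leading byte 0xCE = 11001110 → 2-byte char #5 = CE A8.
Leading byte 0xCE = 11001110 matches 110xxxxx → 2-byte sequence.
Byte 1: 0xCE = 11001110, payload 01110 (5 bits).
Byte 2: 0xA8 = 10101000 (10xxxxxx ✓), payload 101000.
Concatenate: 01110101000 = 0x3A8 (11 bits → U+03A8).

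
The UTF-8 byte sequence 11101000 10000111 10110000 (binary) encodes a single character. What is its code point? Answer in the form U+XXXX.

Leading byte 0xE8 = 11101000 matches 1110xxxx → 3-byte sequence.
Byte 1: 0xE8 = 11101000, payload 1000 (4 bits).
Byte 2: 0x87 = 10000111 (10xxxxxx ✓), payload 000111.
Byte 3: 0xB0 = 10110000 (10xxxxxx ✓), payload 110000.
Concatenate: 1000000111110000 = 0x81F0 (16 bits → U+81F0).

U+81F0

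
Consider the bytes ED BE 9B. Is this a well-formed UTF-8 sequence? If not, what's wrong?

invalid (encodes a surrogate (U+D800–U+DFFF))

Structurally a 3-byte sequence; payload = 0xDF9B.
But 0xDF9B is in U+D800–U+DFFF, the surrogate range. Surrogates are not Unicode scalar values and are forbidden in UTF-8.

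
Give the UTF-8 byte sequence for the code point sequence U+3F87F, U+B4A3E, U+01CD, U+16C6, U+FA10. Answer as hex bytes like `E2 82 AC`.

F0 BF A1 BF F2 B4 A8 BE C7 8D E1 9B 86 EF A8 90

U+3F87F: 4-byte form → F0 BF A1 BF.
U+B4A3E: 4-byte form → F2 B4 A8 BE.
U+01CD: 2-byte form → C7 8D.
U+16C6: 3-byte form → E1 9B 86.
U+FA10: 3-byte form → EF A8 90.
Concatenated (16 bytes): F0 BF A1 BF F2 B4 A8 BE C7 8D E1 9B 86 EF A8 90.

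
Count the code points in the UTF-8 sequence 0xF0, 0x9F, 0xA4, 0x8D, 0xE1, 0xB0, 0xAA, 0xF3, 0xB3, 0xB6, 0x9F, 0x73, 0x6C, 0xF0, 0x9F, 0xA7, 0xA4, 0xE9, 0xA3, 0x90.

7

Byte at offset 0: 0xF0 = 11110000 → 4-byte char (#1). Advance 4.
Byte at offset 4: 0xE1 = 11100001 → 3-byte char (#2). Advance 3.
Byte at offset 7: 0xF3 = 11110011 → 4-byte char (#3). Advance 4.
Byte at offset 11: 0x73 = 01110011 → 1-byte char (#4). Advance 1.
Byte at offset 12: 0x6C = 01101100 → 1-byte char (#5). Advance 1.
Byte at offset 13: 0xF0 = 11110000 → 4-byte char (#6). Advance 4.
Byte at offset 17: 0xE9 = 11101001 → 3-byte char (#7). Advance 3.
Reached end at offset 20 after 7 code points.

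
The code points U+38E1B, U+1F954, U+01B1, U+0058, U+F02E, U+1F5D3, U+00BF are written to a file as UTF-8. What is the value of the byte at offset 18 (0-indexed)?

0xC2

U+38E1B → 4-byte form F0 B8 B8 9B at offsets 0–3.
U+1F954 → 4-byte form F0 9F A5 94 at offsets 4–7.
U+01B1 → 2-byte form C6 B1 at offsets 8–9.
U+0058 → 1-byte form 58 at offsets 10–10.
U+F02E → 3-byte form EF 80 AE at offsets 11–13.
U+1F5D3 → 4-byte form F0 9F 97 93 at offsets 14–17.
U+00BF → 2-byte form C2 BF at offsets 18–19.
Offset 18 falls in char 7's range; it's byte 1 of C2 BF = 0xC2.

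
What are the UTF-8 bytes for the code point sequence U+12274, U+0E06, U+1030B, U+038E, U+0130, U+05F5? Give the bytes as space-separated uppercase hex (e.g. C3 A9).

U+12274: 4-byte form → F0 92 89 B4.
U+0E06: 3-byte form → E0 B8 86.
U+1030B: 4-byte form → F0 90 8C 8B.
U+038E: 2-byte form → CE 8E.
U+0130: 2-byte form → C4 B0.
U+05F5: 2-byte form → D7 B5.
Concatenated (17 bytes): F0 92 89 B4 E0 B8 86 F0 90 8C 8B CE 8E C4 B0 D7 B5.

F0 92 89 B4 E0 B8 86 F0 90 8C 8B CE 8E C4 B0 D7 B5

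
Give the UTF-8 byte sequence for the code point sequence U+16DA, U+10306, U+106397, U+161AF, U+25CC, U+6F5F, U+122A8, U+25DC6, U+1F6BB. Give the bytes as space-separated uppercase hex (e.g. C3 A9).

E1 9B 9A F0 90 8C 86 F4 86 8E 97 F0 96 86 AF E2 97 8C E6 BD 9F F0 92 8A A8 F0 A5 B7 86 F0 9F 9A BB

U+16DA: 3-byte form → E1 9B 9A.
U+10306: 4-byte form → F0 90 8C 86.
U+106397: 4-byte form → F4 86 8E 97.
U+161AF: 4-byte form → F0 96 86 AF.
U+25CC: 3-byte form → E2 97 8C.
U+6F5F: 3-byte form → E6 BD 9F.
U+122A8: 4-byte form → F0 92 8A A8.
U+25DC6: 4-byte form → F0 A5 B7 86.
U+1F6BB: 4-byte form → F0 9F 9A BB.
Concatenated (33 bytes): E1 9B 9A F0 90 8C 86 F4 86 8E 97 F0 96 86 AF E2 97 8C E6 BD 9F F0 92 8A A8 F0 A5 B7 86 F0 9F 9A BB.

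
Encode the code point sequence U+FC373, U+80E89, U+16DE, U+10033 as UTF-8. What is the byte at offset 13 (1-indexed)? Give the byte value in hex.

1-indexed offset 13 is 0-indexed offset 12.
U+FC373 → 4-byte form F3 BC 8D B3 at offsets 0–3.
U+80E89 → 4-byte form F2 80 BA 89 at offsets 4–7.
U+16DE → 3-byte form E1 9B 9E at offsets 8–10.
U+10033 → 4-byte form F0 90 80 B3 at offsets 11–14.
Offset 12 falls in char 4's range; it's byte 2 of F0 90 80 B3 = 0x90.

0x90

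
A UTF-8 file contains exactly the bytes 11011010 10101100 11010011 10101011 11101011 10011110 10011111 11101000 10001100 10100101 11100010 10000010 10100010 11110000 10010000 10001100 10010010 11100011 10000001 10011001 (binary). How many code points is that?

7

Byte at offset 0: 0xDA = 11011010 → 2-byte char (#1). Advance 2.
Byte at offset 2: 0xD3 = 11010011 → 2-byte char (#2). Advance 2.
Byte at offset 4: 0xEB = 11101011 → 3-byte char (#3). Advance 3.
Byte at offset 7: 0xE8 = 11101000 → 3-byte char (#4). Advance 3.
Byte at offset 10: 0xE2 = 11100010 → 3-byte char (#5). Advance 3.
Byte at offset 13: 0xF0 = 11110000 → 4-byte char (#6). Advance 4.
Byte at offset 17: 0xE3 = 11100011 → 3-byte char (#7). Advance 3.
Reached end at offset 20 after 7 code points.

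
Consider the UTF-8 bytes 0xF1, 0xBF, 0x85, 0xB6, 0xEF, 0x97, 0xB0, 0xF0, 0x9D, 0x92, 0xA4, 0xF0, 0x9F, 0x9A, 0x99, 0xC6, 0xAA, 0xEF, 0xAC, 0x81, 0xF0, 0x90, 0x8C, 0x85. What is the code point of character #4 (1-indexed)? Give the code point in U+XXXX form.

Offset 0: leading byte 0xF1 = 11110001 → 4-byte char #1 = F1 BF 85 B6.
Offset 4: leading byte 0xEF = 11101111 → 3-byte char #2 = EF 97 B0.
Offset 7: leading byte 0xF0 = 11110000 → 4-byte char #3 = F0 9D 92 A4.
Offset 11: leading byte 0xF0 = 11110000 → 4-byte char #4 = F0 9F 9A 99.
Leading byte 0xF0 = 11110000 matches 11110xxx → 4-byte sequence.
Byte 1: 0xF0 = 11110000, payload 000 (3 bits).
Byte 2: 0x9F = 10011111 (10xxxxxx ✓), payload 011111.
Byte 3: 0x9A = 10011010 (10xxxxxx ✓), payload 011010.
Byte 4: 0x99 = 10011001 (10xxxxxx ✓), payload 011001.
Concatenate: 000011111011010011001 = 0x1F699 (21 bits → U+1F699).

U+1F699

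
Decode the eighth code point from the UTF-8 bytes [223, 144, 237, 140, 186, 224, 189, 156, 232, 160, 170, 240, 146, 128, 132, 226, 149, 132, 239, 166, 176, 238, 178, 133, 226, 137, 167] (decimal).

Offset 0: leading byte 0xDF = 11011111 → 2-byte char #1 = DF 90.
Offset 2: leading byte 0xED = 11101101 → 3-byte char #2 = ED 8C BA.
Offset 5: leading byte 0xE0 = 11100000 → 3-byte char #3 = E0 BD 9C.
Offset 8: leading byte 0xE8 = 11101000 → 3-byte char #4 = E8 A0 AA.
Offset 11: leading byte 0xF0 = 11110000 → 4-byte char #5 = F0 92 80 84.
Offset 15: leading byte 0xE2 = 11100010 → 3-byte char #6 = E2 95 84.
Offset 18: leading byte 0xEF = 11101111 → 3-byte char #7 = EF A6 B0.
Offset 21: leading byte 0xEE = 11101110 → 3-byte char #8 = EE B2 85.
Leading byte 0xEE = 11101110 matches 1110xxxx → 3-byte sequence.
Byte 1: 0xEE = 11101110, payload 1110 (4 bits).
Byte 2: 0xB2 = 10110010 (10xxxxxx ✓), payload 110010.
Byte 3: 0x85 = 10000101 (10xxxxxx ✓), payload 000101.
Concatenate: 1110110010000101 = 0xEC85 (16 bits → U+EC85).

U+EC85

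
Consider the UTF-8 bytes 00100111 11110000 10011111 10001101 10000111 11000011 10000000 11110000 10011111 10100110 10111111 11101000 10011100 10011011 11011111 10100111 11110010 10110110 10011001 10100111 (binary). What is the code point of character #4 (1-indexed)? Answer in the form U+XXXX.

U+1F9BF

Offset 0: leading byte 0x27 = 00100111 → 1-byte char #1 = 27.
Offset 1: leading byte 0xF0 = 11110000 → 4-byte char #2 = F0 9F 8D 87.
Offset 5: leading byte 0xC3 = 11000011 → 2-byte char #3 = C3 80.
Offset 7: leading byte 0xF0 = 11110000 → 4-byte char #4 = F0 9F A6 BF.
Leading byte 0xF0 = 11110000 matches 11110xxx → 4-byte sequence.
Byte 1: 0xF0 = 11110000, payload 000 (3 bits).
Byte 2: 0x9F = 10011111 (10xxxxxx ✓), payload 011111.
Byte 3: 0xA6 = 10100110 (10xxxxxx ✓), payload 100110.
Byte 4: 0xBF = 10111111 (10xxxxxx ✓), payload 111111.
Concatenate: 000011111100110111111 = 0x1F9BF (21 bits → U+1F9BF).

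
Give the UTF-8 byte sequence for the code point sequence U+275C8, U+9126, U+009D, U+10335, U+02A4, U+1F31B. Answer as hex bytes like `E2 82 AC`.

U+275C8: 4-byte form → F0 A7 97 88.
U+9126: 3-byte form → E9 84 A6.
U+009D: 2-byte form → C2 9D.
U+10335: 4-byte form → F0 90 8C B5.
U+02A4: 2-byte form → CA A4.
U+1F31B: 4-byte form → F0 9F 8C 9B.
Concatenated (19 bytes): F0 A7 97 88 E9 84 A6 C2 9D F0 90 8C B5 CA A4 F0 9F 8C 9B.

F0 A7 97 88 E9 84 A6 C2 9D F0 90 8C B5 CA A4 F0 9F 8C 9B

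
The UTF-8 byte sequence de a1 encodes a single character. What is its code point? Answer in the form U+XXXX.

U+07A1

Leading byte 0xDE = 11011110 matches 110xxxxx → 2-byte sequence.
Byte 1: 0xDE = 11011110, payload 11110 (5 bits).
Byte 2: 0xA1 = 10100001 (10xxxxxx ✓), payload 100001.
Concatenate: 11110100001 = 0x7A1 (11 bits → U+07A1).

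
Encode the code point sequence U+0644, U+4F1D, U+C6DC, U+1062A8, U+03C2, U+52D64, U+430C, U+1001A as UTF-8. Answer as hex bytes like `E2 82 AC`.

D9 84 E4 BC 9D EC 9B 9C F4 86 8A A8 CF 82 F1 92 B5 A4 E4 8C 8C F0 90 80 9A

U+0644: 2-byte form → D9 84.
U+4F1D: 3-byte form → E4 BC 9D.
U+C6DC: 3-byte form → EC 9B 9C.
U+1062A8: 4-byte form → F4 86 8A A8.
U+03C2: 2-byte form → CF 82.
U+52D64: 4-byte form → F1 92 B5 A4.
U+430C: 3-byte form → E4 8C 8C.
U+1001A: 4-byte form → F0 90 80 9A.
Concatenated (25 bytes): D9 84 E4 BC 9D EC 9B 9C F4 86 8A A8 CF 82 F1 92 B5 A4 E4 8C 8C F0 90 80 9A.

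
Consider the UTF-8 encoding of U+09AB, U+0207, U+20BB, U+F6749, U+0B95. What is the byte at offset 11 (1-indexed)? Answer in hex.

1-indexed offset 11 is 0-indexed offset 10.
U+09AB → 3-byte form E0 A6 AB at offsets 0–2.
U+0207 → 2-byte form C8 87 at offsets 3–4.
U+20BB → 3-byte form E2 82 BB at offsets 5–7.
U+F6749 → 4-byte form F3 B6 9D 89 at offsets 8–11.
Offset 10 falls in char 4's range; it's byte 3 of F3 B6 9D 89 = 0x9D.

0x9D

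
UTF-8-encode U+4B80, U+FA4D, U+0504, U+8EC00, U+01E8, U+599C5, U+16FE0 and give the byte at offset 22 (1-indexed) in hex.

1-indexed offset 22 is 0-indexed offset 21.
U+4B80 → 3-byte form E4 AE 80 at offsets 0–2.
U+FA4D → 3-byte form EF A9 8D at offsets 3–5.
U+0504 → 2-byte form D4 84 at offsets 6–7.
U+8EC00 → 4-byte form F2 8E B0 80 at offsets 8–11.
U+01E8 → 2-byte form C7 A8 at offsets 12–13.
U+599C5 → 4-byte form F1 99 A7 85 at offsets 14–17.
U+16FE0 → 4-byte form F0 96 BF A0 at offsets 18–21.
Offset 21 falls in char 7's range; it's byte 4 of F0 96 BF A0 = 0xA0.

0xA0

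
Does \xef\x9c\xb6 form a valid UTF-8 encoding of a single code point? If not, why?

valid

Leading byte 0xEF = 11101111 → 3-byte form.
Continuation bytes 0x9C=10011100, 0xB6=10110110 all match 10xxxxxx.
Decoded value 0xF736 is ≥ 0x800 (shortest form) and not a surrogate.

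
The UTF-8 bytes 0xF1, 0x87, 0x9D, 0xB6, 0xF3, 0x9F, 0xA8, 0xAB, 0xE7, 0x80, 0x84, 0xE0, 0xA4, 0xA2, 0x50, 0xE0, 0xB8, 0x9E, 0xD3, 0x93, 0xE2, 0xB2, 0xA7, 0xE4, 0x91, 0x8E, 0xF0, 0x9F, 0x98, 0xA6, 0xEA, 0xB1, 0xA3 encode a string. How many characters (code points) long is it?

Byte at offset 0: 0xF1 = 11110001 → 4-byte char (#1). Advance 4.
Byte at offset 4: 0xF3 = 11110011 → 4-byte char (#2). Advance 4.
Byte at offset 8: 0xE7 = 11100111 → 3-byte char (#3). Advance 3.
Byte at offset 11: 0xE0 = 11100000 → 3-byte char (#4). Advance 3.
Byte at offset 14: 0x50 = 01010000 → 1-byte char (#5). Advance 1.
Byte at offset 15: 0xE0 = 11100000 → 3-byte char (#6). Advance 3.
Byte at offset 18: 0xD3 = 11010011 → 2-byte char (#7). Advance 2.
Byte at offset 20: 0xE2 = 11100010 → 3-byte char (#8). Advance 3.
Byte at offset 23: 0xE4 = 11100100 → 3-byte char (#9). Advance 3.
Byte at offset 26: 0xF0 = 11110000 → 4-byte char (#10). Advance 4.
Byte at offset 30: 0xEA = 11101010 → 3-byte char (#11). Advance 3.
Reached end at offset 33 after 11 code points.

11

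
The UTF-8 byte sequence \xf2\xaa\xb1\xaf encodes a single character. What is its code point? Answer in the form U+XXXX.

U+AAC6F

Leading byte 0xF2 = 11110010 matches 11110xxx → 4-byte sequence.
Byte 1: 0xF2 = 11110010, payload 010 (3 bits).
Byte 2: 0xAA = 10101010 (10xxxxxx ✓), payload 101010.
Byte 3: 0xB1 = 10110001 (10xxxxxx ✓), payload 110001.
Byte 4: 0xAF = 10101111 (10xxxxxx ✓), payload 101111.
Concatenate: 010101010110001101111 = 0xAAC6F (21 bits → U+AAC6F).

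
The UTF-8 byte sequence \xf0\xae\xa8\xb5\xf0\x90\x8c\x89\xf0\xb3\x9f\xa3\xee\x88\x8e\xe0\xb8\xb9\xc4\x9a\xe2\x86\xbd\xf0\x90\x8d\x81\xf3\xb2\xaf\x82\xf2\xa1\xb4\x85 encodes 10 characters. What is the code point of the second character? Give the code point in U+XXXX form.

U+10309

Offset 0: leading byte 0xF0 = 11110000 → 4-byte char #1 = F0 AE A8 B5.
Offset 4: leading byte 0xF0 = 11110000 → 4-byte char #2 = F0 90 8C 89.
Leading byte 0xF0 = 11110000 matches 11110xxx → 4-byte sequence.
Byte 1: 0xF0 = 11110000, payload 000 (3 bits).
Byte 2: 0x90 = 10010000 (10xxxxxx ✓), payload 010000.
Byte 3: 0x8C = 10001100 (10xxxxxx ✓), payload 001100.
Byte 4: 0x89 = 10001001 (10xxxxxx ✓), payload 001001.
Concatenate: 000010000001100001001 = 0x10309 (21 bits → U+10309).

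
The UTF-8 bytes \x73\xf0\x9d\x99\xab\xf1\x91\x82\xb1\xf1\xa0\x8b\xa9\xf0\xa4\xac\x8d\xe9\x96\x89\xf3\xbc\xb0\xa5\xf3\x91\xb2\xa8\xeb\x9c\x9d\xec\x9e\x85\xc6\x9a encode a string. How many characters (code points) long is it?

11

Byte at offset 0: 0x73 = 01110011 → 1-byte char (#1). Advance 1.
Byte at offset 1: 0xF0 = 11110000 → 4-byte char (#2). Advance 4.
Byte at offset 5: 0xF1 = 11110001 → 4-byte char (#3). Advance 4.
Byte at offset 9: 0xF1 = 11110001 → 4-byte char (#4). Advance 4.
Byte at offset 13: 0xF0 = 11110000 → 4-byte char (#5). Advance 4.
Byte at offset 17: 0xE9 = 11101001 → 3-byte char (#6). Advance 3.
Byte at offset 20: 0xF3 = 11110011 → 4-byte char (#7). Advance 4.
Byte at offset 24: 0xF3 = 11110011 → 4-byte char (#8). Advance 4.
Byte at offset 28: 0xEB = 11101011 → 3-byte char (#9). Advance 3.
Byte at offset 31: 0xEC = 11101100 → 3-byte char (#10). Advance 3.
Byte at offset 34: 0xC6 = 11000110 → 2-byte char (#11). Advance 2.
Reached end at offset 36 after 11 code points.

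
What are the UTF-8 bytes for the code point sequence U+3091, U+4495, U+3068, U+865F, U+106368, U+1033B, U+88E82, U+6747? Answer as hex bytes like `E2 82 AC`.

E3 82 91 E4 92 95 E3 81 A8 E8 99 9F F4 86 8D A8 F0 90 8C BB F2 88 BA 82 E6 9D 87

U+3091: 3-byte form → E3 82 91.
U+4495: 3-byte form → E4 92 95.
U+3068: 3-byte form → E3 81 A8.
U+865F: 3-byte form → E8 99 9F.
U+106368: 4-byte form → F4 86 8D A8.
U+1033B: 4-byte form → F0 90 8C BB.
U+88E82: 4-byte form → F2 88 BA 82.
U+6747: 3-byte form → E6 9D 87.
Concatenated (27 bytes): E3 82 91 E4 92 95 E3 81 A8 E8 99 9F F4 86 8D A8 F0 90 8C BB F2 88 BA 82 E6 9D 87.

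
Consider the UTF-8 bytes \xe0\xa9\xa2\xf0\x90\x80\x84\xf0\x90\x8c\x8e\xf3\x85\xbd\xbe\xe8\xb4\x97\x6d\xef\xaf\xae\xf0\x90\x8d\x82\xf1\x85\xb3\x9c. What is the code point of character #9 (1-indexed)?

U+45CDC

Offset 0: leading byte 0xE0 = 11100000 → 3-byte char #1 = E0 A9 A2.
Offset 3: leading byte 0xF0 = 11110000 → 4-byte char #2 = F0 90 80 84.
Offset 7: leading byte 0xF0 = 11110000 → 4-byte char #3 = F0 90 8C 8E.
Offset 11: leading byte 0xF3 = 11110011 → 4-byte char #4 = F3 85 BD BE.
Offset 15: leading byte 0xE8 = 11101000 → 3-byte char #5 = E8 B4 97.
Offset 18: leading byte 0x6D = 01101101 → 1-byte char #6 = 6D.
Offset 19: leading byte 0xEF = 11101111 → 3-byte char #7 = EF AF AE.
Offset 22: leading byte 0xF0 = 11110000 → 4-byte char #8 = F0 90 8D 82.
Offset 26: leading byte 0xF1 = 11110001 → 4-byte char #9 = F1 85 B3 9C.
Leading byte 0xF1 = 11110001 matches 11110xxx → 4-byte sequence.
Byte 1: 0xF1 = 11110001, payload 001 (3 bits).
Byte 2: 0x85 = 10000101 (10xxxxxx ✓), payload 000101.
Byte 3: 0xB3 = 10110011 (10xxxxxx ✓), payload 110011.
Byte 4: 0x9C = 10011100 (10xxxxxx ✓), payload 011100.
Concatenate: 001000101110011011100 = 0x45CDC (21 bits → U+45CDC).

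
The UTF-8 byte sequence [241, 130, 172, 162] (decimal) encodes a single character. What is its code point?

Leading byte 0xF1 = 11110001 matches 11110xxx → 4-byte sequence.
Byte 1: 0xF1 = 11110001, payload 001 (3 bits).
Byte 2: 0x82 = 10000010 (10xxxxxx ✓), payload 000010.
Byte 3: 0xAC = 10101100 (10xxxxxx ✓), payload 101100.
Byte 4: 0xA2 = 10100010 (10xxxxxx ✓), payload 100010.
Concatenate: 001000010101100100010 = 0x42B22 (21 bits → U+42B22).

U+42B22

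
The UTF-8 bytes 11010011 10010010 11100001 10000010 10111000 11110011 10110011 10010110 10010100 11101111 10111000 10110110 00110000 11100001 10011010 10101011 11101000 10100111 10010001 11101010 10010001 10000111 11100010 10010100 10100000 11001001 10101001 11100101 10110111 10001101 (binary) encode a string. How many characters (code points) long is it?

11

Byte at offset 0: 0xD3 = 11010011 → 2-byte char (#1). Advance 2.
Byte at offset 2: 0xE1 = 11100001 → 3-byte char (#2). Advance 3.
Byte at offset 5: 0xF3 = 11110011 → 4-byte char (#3). Advance 4.
Byte at offset 9: 0xEF = 11101111 → 3-byte char (#4). Advance 3.
Byte at offset 12: 0x30 = 00110000 → 1-byte char (#5). Advance 1.
Byte at offset 13: 0xE1 = 11100001 → 3-byte char (#6). Advance 3.
Byte at offset 16: 0xE8 = 11101000 → 3-byte char (#7). Advance 3.
Byte at offset 19: 0xEA = 11101010 → 3-byte char (#8). Advance 3.
Byte at offset 22: 0xE2 = 11100010 → 3-byte char (#9). Advance 3.
Byte at offset 25: 0xC9 = 11001001 → 2-byte char (#10). Advance 2.
Byte at offset 27: 0xE5 = 11100101 → 3-byte char (#11). Advance 3.
Reached end at offset 30 after 11 code points.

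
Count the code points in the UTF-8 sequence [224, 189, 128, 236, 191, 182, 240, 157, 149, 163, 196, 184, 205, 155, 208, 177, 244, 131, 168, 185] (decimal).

Byte at offset 0: 0xE0 = 11100000 → 3-byte char (#1). Advance 3.
Byte at offset 3: 0xEC = 11101100 → 3-byte char (#2). Advance 3.
Byte at offset 6: 0xF0 = 11110000 → 4-byte char (#3). Advance 4.
Byte at offset 10: 0xC4 = 11000100 → 2-byte char (#4). Advance 2.
Byte at offset 12: 0xCD = 11001101 → 2-byte char (#5). Advance 2.
Byte at offset 14: 0xD0 = 11010000 → 2-byte char (#6). Advance 2.
Byte at offset 16: 0xF4 = 11110100 → 4-byte char (#7). Advance 4.
Reached end at offset 20 after 7 code points.

7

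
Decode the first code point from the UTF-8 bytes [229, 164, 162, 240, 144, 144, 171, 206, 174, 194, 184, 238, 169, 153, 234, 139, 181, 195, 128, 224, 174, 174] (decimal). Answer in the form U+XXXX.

Offset 0: leading byte 0xE5 = 11100101 → 3-byte char #1 = E5 A4 A2.
Leading byte 0xE5 = 11100101 matches 1110xxxx → 3-byte sequence.
Byte 1: 0xE5 = 11100101, payload 0101 (4 bits).
Byte 2: 0xA4 = 10100100 (10xxxxxx ✓), payload 100100.
Byte 3: 0xA2 = 10100010 (10xxxxxx ✓), payload 100010.
Concatenate: 0101100100100010 = 0x5922 (16 bits → U+5922).

U+5922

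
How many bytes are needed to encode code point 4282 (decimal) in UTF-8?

3

U+10BA = 0x10BA. UTF-8 uses 1 byte below 0x80, 2 below 0x800, 3 below 0x10000, 4 up to 0x10FFFF. 0x10BA is in U+0800–U+FFFF → 3 bytes.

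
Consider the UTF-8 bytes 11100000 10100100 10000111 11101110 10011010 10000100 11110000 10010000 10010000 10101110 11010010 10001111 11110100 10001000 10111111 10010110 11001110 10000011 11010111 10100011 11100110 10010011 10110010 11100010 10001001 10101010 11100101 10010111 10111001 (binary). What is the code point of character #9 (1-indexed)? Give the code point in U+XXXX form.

Offset 0: leading byte 0xE0 = 11100000 → 3-byte char #1 = E0 A4 87.
Offset 3: leading byte 0xEE = 11101110 → 3-byte char #2 = EE 9A 84.
Offset 6: leading byte 0xF0 = 11110000 → 4-byte char #3 = F0 90 90 AE.
Offset 10: leading byte 0xD2 = 11010010 → 2-byte char #4 = D2 8F.
Offset 12: leading byte 0xF4 = 11110100 → 4-byte char #5 = F4 88 BF 96.
Offset 16: leading byte 0xCE = 11001110 → 2-byte char #6 = CE 83.
Offset 18: leading byte 0xD7 = 11010111 → 2-byte char #7 = D7 A3.
Offset 20: leading byte 0xE6 = 11100110 → 3-byte char #8 = E6 93 B2.
Offset 23: leading byte 0xE2 = 11100010 → 3-byte char #9 = E2 89 AA.
Leading byte 0xE2 = 11100010 matches 1110xxxx → 3-byte sequence.
Byte 1: 0xE2 = 11100010, payload 0010 (4 bits).
Byte 2: 0x89 = 10001001 (10xxxxxx ✓), payload 001001.
Byte 3: 0xAA = 10101010 (10xxxxxx ✓), payload 101010.
Concatenate: 0010001001101010 = 0x226A (16 bits → U+226A).

U+226A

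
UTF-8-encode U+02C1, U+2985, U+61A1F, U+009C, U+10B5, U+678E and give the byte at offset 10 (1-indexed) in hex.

1-indexed offset 10 is 0-indexed offset 9.
U+02C1 → 2-byte form CB 81 at offsets 0–1.
U+2985 → 3-byte form E2 A6 85 at offsets 2–4.
U+61A1F → 4-byte form F1 A1 A8 9F at offsets 5–8.
U+009C → 2-byte form C2 9C at offsets 9–10.
Offset 9 falls in char 4's range; it's byte 1 of C2 9C = 0xC2.

0xC2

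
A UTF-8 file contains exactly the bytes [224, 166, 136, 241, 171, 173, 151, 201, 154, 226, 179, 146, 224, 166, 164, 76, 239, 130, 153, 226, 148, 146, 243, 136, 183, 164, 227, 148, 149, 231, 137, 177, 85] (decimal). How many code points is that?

12

Byte at offset 0: 0xE0 = 11100000 → 3-byte char (#1). Advance 3.
Byte at offset 3: 0xF1 = 11110001 → 4-byte char (#2). Advance 4.
Byte at offset 7: 0xC9 = 11001001 → 2-byte char (#3). Advance 2.
Byte at offset 9: 0xE2 = 11100010 → 3-byte char (#4). Advance 3.
Byte at offset 12: 0xE0 = 11100000 → 3-byte char (#5). Advance 3.
Byte at offset 15: 0x4C = 01001100 → 1-byte char (#6). Advance 1.
Byte at offset 16: 0xEF = 11101111 → 3-byte char (#7). Advance 3.
Byte at offset 19: 0xE2 = 11100010 → 3-byte char (#8). Advance 3.
Byte at offset 22: 0xF3 = 11110011 → 4-byte char (#9). Advance 4.
Byte at offset 26: 0xE3 = 11100011 → 3-byte char (#10). Advance 3.
Byte at offset 29: 0xE7 = 11100111 → 3-byte char (#11). Advance 3.
Byte at offset 32: 0x55 = 01010101 → 1-byte char (#12). Advance 1.
Reached end at offset 33 after 12 code points.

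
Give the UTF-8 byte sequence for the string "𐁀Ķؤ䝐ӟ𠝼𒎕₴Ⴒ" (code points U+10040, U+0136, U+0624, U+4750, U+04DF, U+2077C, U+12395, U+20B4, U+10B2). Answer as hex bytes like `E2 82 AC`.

U+10040: 4-byte form → F0 90 81 80.
U+0136: 2-byte form → C4 B6.
U+0624: 2-byte form → D8 A4.
U+4750: 3-byte form → E4 9D 90.
U+04DF: 2-byte form → D3 9F.
U+2077C: 4-byte form → F0 A0 9D BC.
U+12395: 4-byte form → F0 92 8E 95.
U+20B4: 3-byte form → E2 82 B4.
U+10B2: 3-byte form → E1 82 B2.
Concatenated (27 bytes): F0 90 81 80 C4 B6 D8 A4 E4 9D 90 D3 9F F0 A0 9D BC F0 92 8E 95 E2 82 B4 E1 82 B2.

F0 90 81 80 C4 B6 D8 A4 E4 9D 90 D3 9F F0 A0 9D BC F0 92 8E 95 E2 82 B4 E1 82 B2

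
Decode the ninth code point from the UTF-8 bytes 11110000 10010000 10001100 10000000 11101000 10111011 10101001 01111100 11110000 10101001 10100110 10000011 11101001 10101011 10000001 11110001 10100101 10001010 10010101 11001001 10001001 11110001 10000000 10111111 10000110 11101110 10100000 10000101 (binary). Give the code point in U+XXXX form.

Offset 0: leading byte 0xF0 = 11110000 → 4-byte char #1 = F0 90 8C 80.
Offset 4: leading byte 0xE8 = 11101000 → 3-byte char #2 = E8 BB A9.
Offset 7: leading byte 0x7C = 01111100 → 1-byte char #3 = 7C.
Offset 8: leading byte 0xF0 = 11110000 → 4-byte char #4 = F0 A9 A6 83.
Offset 12: leading byte 0xE9 = 11101001 → 3-byte char #5 = E9 AB 81.
Offset 15: leading byte 0xF1 = 11110001 → 4-byte char #6 = F1 A5 8A 95.
Offset 19: leading byte 0xC9 = 11001001 → 2-byte char #7 = C9 89.
Offset 21: leading byte 0xF1 = 11110001 → 4-byte char #8 = F1 80 BF 86.
Offset 25: leading byte 0xEE = 11101110 → 3-byte char #9 = EE A0 85.
Leading byte 0xEE = 11101110 matches 1110xxxx → 3-byte sequence.
Byte 1: 0xEE = 11101110, payload 1110 (4 bits).
Byte 2: 0xA0 = 10100000 (10xxxxxx ✓), payload 100000.
Byte 3: 0x85 = 10000101 (10xxxxxx ✓), payload 000101.
Concatenate: 1110100000000101 = 0xE805 (16 bits → U+E805).

U+E805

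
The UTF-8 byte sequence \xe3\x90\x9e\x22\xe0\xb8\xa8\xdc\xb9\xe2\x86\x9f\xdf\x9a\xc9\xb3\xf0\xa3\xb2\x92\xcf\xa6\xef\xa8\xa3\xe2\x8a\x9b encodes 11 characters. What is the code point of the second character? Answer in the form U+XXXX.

Offset 0: leading byte 0xE3 = 11100011 → 3-byte char #1 = E3 90 9E.
Offset 3: leading byte 0x22 = 00100010 → 1-byte char #2 = 22.
Leading byte 0x22 = 00100010 matches 0xxxxxxx → 1-byte sequence.
Byte 1: 0x22 = 00100010, payload 0100010 (7 bits).
Concatenate: 0100010 = 0x22 (7 bits → U+0022).

U+0022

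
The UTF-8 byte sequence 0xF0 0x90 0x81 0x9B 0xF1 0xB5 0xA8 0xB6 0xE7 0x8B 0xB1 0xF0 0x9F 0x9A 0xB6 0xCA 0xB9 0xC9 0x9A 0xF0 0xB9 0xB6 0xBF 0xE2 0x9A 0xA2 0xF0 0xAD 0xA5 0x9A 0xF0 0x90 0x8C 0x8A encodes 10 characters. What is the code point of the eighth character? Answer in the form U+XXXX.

U+26A2

Offset 0: leading byte 0xF0 = 11110000 → 4-byte char #1 = F0 90 81 9B.
Offset 4: leading byte 0xF1 = 11110001 → 4-byte char #2 = F1 B5 A8 B6.
Offset 8: leading byte 0xE7 = 11100111 → 3-byte char #3 = E7 8B B1.
Offset 11: leading byte 0xF0 = 11110000 → 4-byte char #4 = F0 9F 9A B6.
Offset 15: leading byte 0xCA = 11001010 → 2-byte char #5 = CA B9.
Offset 17: leading byte 0xC9 = 11001001 → 2-byte char #6 = C9 9A.
Offset 19: leading byte 0xF0 = 11110000 → 4-byte char #7 = F0 B9 B6 BF.
Offset 23: leading byte 0xE2 = 11100010 → 3-byte char #8 = E2 9A A2.
Leading byte 0xE2 = 11100010 matches 1110xxxx → 3-byte sequence.
Byte 1: 0xE2 = 11100010, payload 0010 (4 bits).
Byte 2: 0x9A = 10011010 (10xxxxxx ✓), payload 011010.
Byte 3: 0xA2 = 10100010 (10xxxxxx ✓), payload 100010.
Concatenate: 0010011010100010 = 0x26A2 (16 bits → U+26A2).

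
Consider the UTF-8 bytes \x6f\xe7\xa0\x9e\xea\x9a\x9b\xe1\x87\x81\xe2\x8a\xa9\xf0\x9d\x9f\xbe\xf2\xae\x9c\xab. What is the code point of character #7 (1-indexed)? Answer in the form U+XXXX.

Offset 0: leading byte 0x6F = 01101111 → 1-byte char #1 = 6F.
Offset 1: leading byte 0xE7 = 11100111 → 3-byte char #2 = E7 A0 9E.
Offset 4: leading byte 0xEA = 11101010 → 3-byte char #3 = EA 9A 9B.
Offset 7: leading byte 0xE1 = 11100001 → 3-byte char #4 = E1 87 81.
Offset 10: leading byte 0xE2 = 11100010 → 3-byte char #5 = E2 8A A9.
Offset 13: leading byte 0xF0 = 11110000 → 4-byte char #6 = F0 9D 9F BE.
Offset 17: leading byte 0xF2 = 11110010 → 4-byte char #7 = F2 AE 9C AB.
Leading byte 0xF2 = 11110010 matches 11110xxx → 4-byte sequence.
Byte 1: 0xF2 = 11110010, payload 010 (3 bits).
Byte 2: 0xAE = 10101110 (10xxxxxx ✓), payload 101110.
Byte 3: 0x9C = 10011100 (10xxxxxx ✓), payload 011100.
Byte 4: 0xAB = 10101011 (10xxxxxx ✓), payload 101011.
Concatenate: 010101110011100101011 = 0xAE72B (21 bits → U+AE72B).

U+AE72B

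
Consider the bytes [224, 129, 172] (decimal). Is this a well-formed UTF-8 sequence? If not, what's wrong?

Leading byte 0xE0 = 11100000 → 3-byte form.
Continuation bytes all match 10xxxxxx. Payload decodes to 0x6C.
But 0x6C < 0x800, the minimum for a 3-byte sequence — this is an overlong encoding.

invalid (overlong encoding)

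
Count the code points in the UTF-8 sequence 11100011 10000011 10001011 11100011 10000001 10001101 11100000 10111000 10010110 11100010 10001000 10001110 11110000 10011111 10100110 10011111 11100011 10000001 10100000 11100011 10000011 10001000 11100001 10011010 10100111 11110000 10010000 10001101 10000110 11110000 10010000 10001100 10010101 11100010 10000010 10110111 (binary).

Byte at offset 0: 0xE3 = 11100011 → 3-byte char (#1). Advance 3.
Byte at offset 3: 0xE3 = 11100011 → 3-byte char (#2). Advance 3.
Byte at offset 6: 0xE0 = 11100000 → 3-byte char (#3). Advance 3.
Byte at offset 9: 0xE2 = 11100010 → 3-byte char (#4). Advance 3.
Byte at offset 12: 0xF0 = 11110000 → 4-byte char (#5). Advance 4.
Byte at offset 16: 0xE3 = 11100011 → 3-byte char (#6). Advance 3.
Byte at offset 19: 0xE3 = 11100011 → 3-byte char (#7). Advance 3.
Byte at offset 22: 0xE1 = 11100001 → 3-byte char (#8). Advance 3.
Byte at offset 25: 0xF0 = 11110000 → 4-byte char (#9). Advance 4.
Byte at offset 29: 0xF0 = 11110000 → 4-byte char (#10). Advance 4.
Byte at offset 33: 0xE2 = 11100010 → 3-byte char (#11). Advance 3.
Reached end at offset 36 after 11 code points.

11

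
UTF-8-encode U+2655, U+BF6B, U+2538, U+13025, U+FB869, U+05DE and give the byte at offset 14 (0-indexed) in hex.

U+2655 → 3-byte form E2 99 95 at offsets 0–2.
U+BF6B → 3-byte form EB BD AB at offsets 3–5.
U+2538 → 3-byte form E2 94 B8 at offsets 6–8.
U+13025 → 4-byte form F0 93 80 A5 at offsets 9–12.
U+FB869 → 4-byte form F3 BB A1 A9 at offsets 13–16.
Offset 14 falls in char 5's range; it's byte 2 of F3 BB A1 A9 = 0xBB.

0xBB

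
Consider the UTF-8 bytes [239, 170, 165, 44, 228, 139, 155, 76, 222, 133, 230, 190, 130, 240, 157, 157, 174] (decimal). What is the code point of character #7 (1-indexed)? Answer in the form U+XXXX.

Offset 0: leading byte 0xEF = 11101111 → 3-byte char #1 = EF AA A5.
Offset 3: leading byte 0x2C = 00101100 → 1-byte char #2 = 2C.
Offset 4: leading byte 0xE4 = 11100100 → 3-byte char #3 = E4 8B 9B.
Offset 7: leading byte 0x4C = 01001100 → 1-byte char #4 = 4C.
Offset 8: leading byte 0xDE = 11011110 → 2-byte char #5 = DE 85.
Offset 10: leading byte 0xE6 = 11100110 → 3-byte char #6 = E6 BE 82.
Offset 13: leading byte 0xF0 = 11110000 → 4-byte char #7 = F0 9D 9D AE.
Leading byte 0xF0 = 11110000 matches 11110xxx → 4-byte sequence.
Byte 1: 0xF0 = 11110000, payload 000 (3 bits).
Byte 2: 0x9D = 10011101 (10xxxxxx ✓), payload 011101.
Byte 3: 0x9D = 10011101 (10xxxxxx ✓), payload 011101.
Byte 4: 0xAE = 10101110 (10xxxxxx ✓), payload 101110.
Concatenate: 000011101011101101110 = 0x1D76E (21 bits → U+1D76E).

U+1D76E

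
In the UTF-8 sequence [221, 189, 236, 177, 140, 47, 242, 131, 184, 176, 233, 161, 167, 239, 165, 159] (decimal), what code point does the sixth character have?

U+F95F

Offset 0: leading byte 0xDD = 11011101 → 2-byte char #1 = DD BD.
Offset 2: leading byte 0xEC = 11101100 → 3-byte char #2 = EC B1 8C.
Offset 5: leading byte 0x2F = 00101111 → 1-byte char #3 = 2F.
Offset 6: leading byte 0xF2 = 11110010 → 4-byte char #4 = F2 83 B8 B0.
Offset 10: leading byte 0xE9 = 11101001 → 3-byte char #5 = E9 A1 A7.
Offset 13: leading byte 0xEF = 11101111 → 3-byte char #6 = EF A5 9F.
Leading byte 0xEF = 11101111 matches 1110xxxx → 3-byte sequence.
Byte 1: 0xEF = 11101111, payload 1111 (4 bits).
Byte 2: 0xA5 = 10100101 (10xxxxxx ✓), payload 100101.
Byte 3: 0x9F = 10011111 (10xxxxxx ✓), payload 011111.
Concatenate: 1111100101011111 = 0xF95F (16 bits → U+F95F).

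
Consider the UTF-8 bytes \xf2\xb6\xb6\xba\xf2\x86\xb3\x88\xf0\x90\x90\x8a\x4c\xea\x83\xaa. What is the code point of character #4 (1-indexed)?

Offset 0: leading byte 0xF2 = 11110010 → 4-byte char #1 = F2 B6 B6 BA.
Offset 4: leading byte 0xF2 = 11110010 → 4-byte char #2 = F2 86 B3 88.
Offset 8: leading byte 0xF0 = 11110000 → 4-byte char #3 = F0 90 90 8A.
Offset 12: leading byte 0x4C = 01001100 → 1-byte char #4 = 4C.
Leading byte 0x4C = 01001100 matches 0xxxxxxx → 1-byte sequence.
Byte 1: 0x4C = 01001100, payload 1001100 (7 bits).
Concatenate: 1001100 = 0x4C (7 bits → U+004C).

U+004C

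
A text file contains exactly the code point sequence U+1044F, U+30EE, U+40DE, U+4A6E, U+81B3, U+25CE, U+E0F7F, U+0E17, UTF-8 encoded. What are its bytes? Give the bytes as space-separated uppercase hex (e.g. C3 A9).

U+1044F: 4-byte form → F0 90 91 8F.
U+30EE: 3-byte form → E3 83 AE.
U+40DE: 3-byte form → E4 83 9E.
U+4A6E: 3-byte form → E4 A9 AE.
U+81B3: 3-byte form → E8 86 B3.
U+25CE: 3-byte form → E2 97 8E.
U+E0F7F: 4-byte form → F3 A0 BD BF.
U+0E17: 3-byte form → E0 B8 97.
Concatenated (26 bytes): F0 90 91 8F E3 83 AE E4 83 9E E4 A9 AE E8 86 B3 E2 97 8E F3 A0 BD BF E0 B8 97.

F0 90 91 8F E3 83 AE E4 83 9E E4 A9 AE E8 86 B3 E2 97 8E F3 A0 BD BF E0 B8 97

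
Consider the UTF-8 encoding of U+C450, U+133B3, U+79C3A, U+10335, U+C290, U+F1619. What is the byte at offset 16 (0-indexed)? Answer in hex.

0x8A

U+C450 → 3-byte form EC 91 90 at offsets 0–2.
U+133B3 → 4-byte form F0 93 8E B3 at offsets 3–6.
U+79C3A → 4-byte form F1 B9 B0 BA at offsets 7–10.
U+10335 → 4-byte form F0 90 8C B5 at offsets 11–14.
U+C290 → 3-byte form EC 8A 90 at offsets 15–17.
Offset 16 falls in char 5's range; it's byte 2 of EC 8A 90 = 0x8A.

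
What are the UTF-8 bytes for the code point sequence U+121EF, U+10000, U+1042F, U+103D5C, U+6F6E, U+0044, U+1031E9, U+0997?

F0 92 87 AF F0 90 80 80 F0 90 90 AF F4 83 B5 9C E6 BD AE 44 F4 83 87 A9 E0 A6 97

U+121EF: 4-byte form → F0 92 87 AF.
U+10000: 4-byte form → F0 90 80 80.
U+1042F: 4-byte form → F0 90 90 AF.
U+103D5C: 4-byte form → F4 83 B5 9C.
U+6F6E: 3-byte form → E6 BD AE.
U+0044: 1-byte form → 44.
U+1031E9: 4-byte form → F4 83 87 A9.
U+0997: 3-byte form → E0 A6 97.
Concatenated (27 bytes): F0 92 87 AF F0 90 80 80 F0 90 90 AF F4 83 B5 9C E6 BD AE 44 F4 83 87 A9 E0 A6 97.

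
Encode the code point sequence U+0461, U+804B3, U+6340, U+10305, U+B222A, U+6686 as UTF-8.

D1 A1 F2 80 92 B3 E6 8D 80 F0 90 8C 85 F2 B2 88 AA E6 9A 86

U+0461: 2-byte form → D1 A1.
U+804B3: 4-byte form → F2 80 92 B3.
U+6340: 3-byte form → E6 8D 80.
U+10305: 4-byte form → F0 90 8C 85.
U+B222A: 4-byte form → F2 B2 88 AA.
U+6686: 3-byte form → E6 9A 86.
Concatenated (20 bytes): D1 A1 F2 80 92 B3 E6 8D 80 F0 90 8C 85 F2 B2 88 AA E6 9A 86.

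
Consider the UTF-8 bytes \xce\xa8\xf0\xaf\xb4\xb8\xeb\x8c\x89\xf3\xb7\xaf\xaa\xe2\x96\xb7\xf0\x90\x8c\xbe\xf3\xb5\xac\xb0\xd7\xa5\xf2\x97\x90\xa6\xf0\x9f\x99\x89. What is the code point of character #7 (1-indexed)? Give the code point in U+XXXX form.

U+F5B30

Offset 0: leading byte 0xCE = 11001110 → 2-byte char #1 = CE A8.
Offset 2: leading byte 0xF0 = 11110000 → 4-byte char #2 = F0 AF B4 B8.
Offset 6: leading byte 0xEB = 11101011 → 3-byte char #3 = EB 8C 89.
Offset 9: leading byte 0xF3 = 11110011 → 4-byte char #4 = F3 B7 AF AA.
Offset 13: leading byte 0xE2 = 11100010 → 3-byte char #5 = E2 96 B7.
Offset 16: leading byte 0xF0 = 11110000 → 4-byte char #6 = F0 90 8C BE.
Offset 20: leading byte 0xF3 = 11110011 → 4-byte char #7 = F3 B5 AC B0.
Leading byte 0xF3 = 11110011 matches 11110xxx → 4-byte sequence.
Byte 1: 0xF3 = 11110011, payload 011 (3 bits).
Byte 2: 0xB5 = 10110101 (10xxxxxx ✓), payload 110101.
Byte 3: 0xAC = 10101100 (10xxxxxx ✓), payload 101100.
Byte 4: 0xB0 = 10110000 (10xxxxxx ✓), payload 110000.
Concatenate: 011110101101100110000 = 0xF5B30 (21 bits → U+F5B30).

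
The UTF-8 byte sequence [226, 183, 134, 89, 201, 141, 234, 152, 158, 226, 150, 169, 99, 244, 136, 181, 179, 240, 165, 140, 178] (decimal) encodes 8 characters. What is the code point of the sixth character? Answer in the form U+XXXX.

Offset 0: leading byte 0xE2 = 11100010 → 3-byte char #1 = E2 B7 86.
Offset 3: leading byte 0x59 = 01011001 → 1-byte char #2 = 59.
Offset 4: leading byte 0xC9 = 11001001 → 2-byte char #3 = C9 8D.
Offset 6: leading byte 0xEA = 11101010 → 3-byte char #4 = EA 98 9E.
Offset 9: leading byte 0xE2 = 11100010 → 3-byte char #5 = E2 96 A9.
Offset 12: leading byte 0x63 = 01100011 → 1-byte char #6 = 63.
Leading byte 0x63 = 01100011 matches 0xxxxxxx → 1-byte sequence.
Byte 1: 0x63 = 01100011, payload 1100011 (7 bits).
Concatenate: 1100011 = 0x63 (7 bits → U+0063).

U+0063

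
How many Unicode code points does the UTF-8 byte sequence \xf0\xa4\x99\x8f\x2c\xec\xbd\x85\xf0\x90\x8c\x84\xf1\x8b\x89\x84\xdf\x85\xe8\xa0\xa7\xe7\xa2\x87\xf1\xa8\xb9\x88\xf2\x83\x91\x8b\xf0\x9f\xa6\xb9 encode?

11

Byte at offset 0: 0xF0 = 11110000 → 4-byte char (#1). Advance 4.
Byte at offset 4: 0x2C = 00101100 → 1-byte char (#2). Advance 1.
Byte at offset 5: 0xEC = 11101100 → 3-byte char (#3). Advance 3.
Byte at offset 8: 0xF0 = 11110000 → 4-byte char (#4). Advance 4.
Byte at offset 12: 0xF1 = 11110001 → 4-byte char (#5). Advance 4.
Byte at offset 16: 0xDF = 11011111 → 2-byte char (#6). Advance 2.
Byte at offset 18: 0xE8 = 11101000 → 3-byte char (#7). Advance 3.
Byte at offset 21: 0xE7 = 11100111 → 3-byte char (#8). Advance 3.
Byte at offset 24: 0xF1 = 11110001 → 4-byte char (#9). Advance 4.
Byte at offset 28: 0xF2 = 11110010 → 4-byte char (#10). Advance 4.
Byte at offset 32: 0xF0 = 11110000 → 4-byte char (#11). Advance 4.
Reached end at offset 36 after 11 code points.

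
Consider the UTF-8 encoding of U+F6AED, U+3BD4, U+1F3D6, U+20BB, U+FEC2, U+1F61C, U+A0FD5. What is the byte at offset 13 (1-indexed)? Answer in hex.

1-indexed offset 13 is 0-indexed offset 12.
U+F6AED → 4-byte form F3 B6 AB AD at offsets 0–3.
U+3BD4 → 3-byte form E3 AF 94 at offsets 4–6.
U+1F3D6 → 4-byte form F0 9F 8F 96 at offsets 7–10.
U+20BB → 3-byte form E2 82 BB at offsets 11–13.
Offset 12 falls in char 4's range; it's byte 2 of E2 82 BB = 0x82.

0x82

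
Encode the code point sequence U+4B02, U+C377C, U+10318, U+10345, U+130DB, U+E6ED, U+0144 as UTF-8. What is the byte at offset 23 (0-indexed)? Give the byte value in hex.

0x84

U+4B02 → 3-byte form E4 AC 82 at offsets 0–2.
U+C377C → 4-byte form F3 83 9D BC at offsets 3–6.
U+10318 → 4-byte form F0 90 8C 98 at offsets 7–10.
U+10345 → 4-byte form F0 90 8D 85 at offsets 11–14.
U+130DB → 4-byte form F0 93 83 9B at offsets 15–18.
U+E6ED → 3-byte form EE 9B AD at offsets 19–21.
U+0144 → 2-byte form C5 84 at offsets 22–23.
Offset 23 falls in char 7's range; it's byte 2 of C5 84 = 0x84.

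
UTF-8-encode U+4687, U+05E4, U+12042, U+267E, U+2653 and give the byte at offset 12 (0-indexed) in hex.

0xE2

U+4687 → 3-byte form E4 9A 87 at offsets 0–2.
U+05E4 → 2-byte form D7 A4 at offsets 3–4.
U+12042 → 4-byte form F0 92 81 82 at offsets 5–8.
U+267E → 3-byte form E2 99 BE at offsets 9–11.
U+2653 → 3-byte form E2 99 93 at offsets 12–14.
Offset 12 falls in char 5's range; it's byte 1 of E2 99 93 = 0xE2.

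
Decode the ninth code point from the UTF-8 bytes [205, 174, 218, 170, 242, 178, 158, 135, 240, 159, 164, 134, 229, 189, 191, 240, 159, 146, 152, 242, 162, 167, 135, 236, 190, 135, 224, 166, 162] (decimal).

U+09A2

Offset 0: leading byte 0xCD = 11001101 → 2-byte char #1 = CD AE.
Offset 2: leading byte 0xDA = 11011010 → 2-byte char #2 = DA AA.
Offset 4: leading byte 0xF2 = 11110010 → 4-byte char #3 = F2 B2 9E 87.
Offset 8: leading byte 0xF0 = 11110000 → 4-byte char #4 = F0 9F A4 86.
Offset 12: leading byte 0xE5 = 11100101 → 3-byte char #5 = E5 BD BF.
Offset 15: leading byte 0xF0 = 11110000 → 4-byte char #6 = F0 9F 92 98.
Offset 19: leading byte 0xF2 = 11110010 → 4-byte char #7 = F2 A2 A7 87.
Offset 23: leading byte 0xEC = 11101100 → 3-byte char #8 = EC BE 87.
Offset 26: leading byte 0xE0 = 11100000 → 3-byte char #9 = E0 A6 A2.
Leading byte 0xE0 = 11100000 matches 1110xxxx → 3-byte sequence.
Byte 1: 0xE0 = 11100000, payload 0000 (4 bits).
Byte 2: 0xA6 = 10100110 (10xxxxxx ✓), payload 100110.
Byte 3: 0xA2 = 10100010 (10xxxxxx ✓), payload 100010.
Concatenate: 0000100110100010 = 0x9A2 (16 bits → U+09A2).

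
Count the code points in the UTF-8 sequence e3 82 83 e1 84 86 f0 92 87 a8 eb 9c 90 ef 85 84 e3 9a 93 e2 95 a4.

Byte at offset 0: 0xE3 = 11100011 → 3-byte char (#1). Advance 3.
Byte at offset 3: 0xE1 = 11100001 → 3-byte char (#2). Advance 3.
Byte at offset 6: 0xF0 = 11110000 → 4-byte char (#3). Advance 4.
Byte at offset 10: 0xEB = 11101011 → 3-byte char (#4). Advance 3.
Byte at offset 13: 0xEF = 11101111 → 3-byte char (#5). Advance 3.
Byte at offset 16: 0xE3 = 11100011 → 3-byte char (#6). Advance 3.
Byte at offset 19: 0xE2 = 11100010 → 3-byte char (#7). Advance 3.
Reached end at offset 22 after 7 code points.

7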